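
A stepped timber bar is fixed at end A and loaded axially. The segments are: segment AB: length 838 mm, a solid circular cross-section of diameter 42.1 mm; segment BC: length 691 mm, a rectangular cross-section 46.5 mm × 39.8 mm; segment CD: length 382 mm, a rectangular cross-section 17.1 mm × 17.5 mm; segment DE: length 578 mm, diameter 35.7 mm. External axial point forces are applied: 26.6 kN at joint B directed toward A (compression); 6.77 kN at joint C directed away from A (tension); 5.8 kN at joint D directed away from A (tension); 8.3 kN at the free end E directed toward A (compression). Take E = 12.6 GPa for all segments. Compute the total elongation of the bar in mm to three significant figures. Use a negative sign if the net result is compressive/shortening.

-1.57 mm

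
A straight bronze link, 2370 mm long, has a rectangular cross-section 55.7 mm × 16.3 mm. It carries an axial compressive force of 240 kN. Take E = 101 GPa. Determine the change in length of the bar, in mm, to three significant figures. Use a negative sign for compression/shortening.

A = 907.9 mm².
δ_mech = NL/(AE) = -240000·2370/(907.9·101000) = -6.203 mm.

-6.20 mm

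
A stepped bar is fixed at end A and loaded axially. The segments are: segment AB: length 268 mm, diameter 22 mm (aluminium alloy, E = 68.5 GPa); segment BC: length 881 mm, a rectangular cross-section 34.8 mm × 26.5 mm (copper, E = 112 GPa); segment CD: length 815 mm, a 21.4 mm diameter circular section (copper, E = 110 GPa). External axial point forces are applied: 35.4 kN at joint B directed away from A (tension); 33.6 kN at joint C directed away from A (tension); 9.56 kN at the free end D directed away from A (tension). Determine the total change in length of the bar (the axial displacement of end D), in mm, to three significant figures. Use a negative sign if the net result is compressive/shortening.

Internal axial forces (sectioning from the free end, tension +): N_CD = 9.56 kN, N_BC = 43.16 kN, N_AB = 78.56 kN.
A_AB = 380.1 mm².
A_BC = 922.2 mm².
A_CD = 359.7 mm².
δ_AB = 78560·268/(380.1·68500) = 0.8086 mm
δ_BC = 43160·881/(922.2·112000) = 0.3681 mm
δ_CD = 9560·815/(359.7·110000) = 0.1969 mm
δ = Σδ_i = 1.374 mm.

1.37 mm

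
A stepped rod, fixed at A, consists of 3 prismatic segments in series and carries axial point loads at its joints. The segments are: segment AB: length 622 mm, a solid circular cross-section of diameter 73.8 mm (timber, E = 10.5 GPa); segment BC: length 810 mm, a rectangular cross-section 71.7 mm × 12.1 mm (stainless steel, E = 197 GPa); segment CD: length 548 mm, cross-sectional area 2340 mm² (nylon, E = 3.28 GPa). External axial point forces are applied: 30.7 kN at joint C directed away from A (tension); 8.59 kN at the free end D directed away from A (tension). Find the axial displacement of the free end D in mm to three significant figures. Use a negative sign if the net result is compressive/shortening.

Internal axial forces (sectioning from the free end, tension +): N_CD = 8.59 kN, N_BC = 39.29 kN, N_AB = 39.29 kN.
A_AB = 4278 mm².
A_BC = 867.6 mm².
δ_AB = 39290·622/(4278·10500) = 0.5441 mm
δ_BC = 39290·810/(867.6·197000) = 0.1862 mm
δ_CD = 8590·548/(2340·3280) = 0.6133 mm
δ = Σδ_i = 1.344 mm.

1.34 mm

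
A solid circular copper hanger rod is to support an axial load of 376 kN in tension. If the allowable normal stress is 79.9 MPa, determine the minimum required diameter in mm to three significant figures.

Required area A ≥ P/σ_allow = 376000/79.9 = 4706 mm².
For a solid circular section, d ≥ √(4A/π) = 77.41 mm.

77.4 mm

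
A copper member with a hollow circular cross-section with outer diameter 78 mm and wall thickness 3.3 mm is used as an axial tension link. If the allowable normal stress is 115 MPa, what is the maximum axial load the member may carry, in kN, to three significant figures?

89.1 kN

A = 774.4 mm².
P_max = σ_allow · A = 115 · 774.4 = 89060 N = 89.06 kN.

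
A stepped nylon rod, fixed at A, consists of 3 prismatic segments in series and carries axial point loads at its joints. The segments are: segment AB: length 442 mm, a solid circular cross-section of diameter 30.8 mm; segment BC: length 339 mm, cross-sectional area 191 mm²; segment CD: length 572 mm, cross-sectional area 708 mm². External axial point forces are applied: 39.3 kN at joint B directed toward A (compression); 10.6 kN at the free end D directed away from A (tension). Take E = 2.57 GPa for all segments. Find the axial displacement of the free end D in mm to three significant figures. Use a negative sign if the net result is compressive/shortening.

4.03 mm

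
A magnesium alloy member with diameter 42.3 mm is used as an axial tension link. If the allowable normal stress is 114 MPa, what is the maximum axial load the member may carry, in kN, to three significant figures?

A = 1405 mm².
P_max = σ_allow · A = 114 · 1405 = 160200 N = 160.2 kN.

160 kN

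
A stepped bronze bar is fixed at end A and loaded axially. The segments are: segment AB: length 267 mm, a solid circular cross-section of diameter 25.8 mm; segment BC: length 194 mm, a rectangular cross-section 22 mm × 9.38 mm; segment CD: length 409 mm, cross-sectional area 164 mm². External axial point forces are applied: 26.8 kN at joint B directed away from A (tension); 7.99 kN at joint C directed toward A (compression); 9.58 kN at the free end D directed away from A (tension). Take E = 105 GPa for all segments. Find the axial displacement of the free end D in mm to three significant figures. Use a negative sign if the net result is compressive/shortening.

0.380 mm

Internal axial forces (sectioning from the free end, tension +): N_CD = 9.58 kN, N_BC = 1.59 kN, N_AB = 28.39 kN.
A_AB = 522.8 mm².
A_BC = 206.4 mm².
δ_AB = 28390·267/(522.8·105000) = 0.1381 mm
δ_BC = 1590·194/(206.4·105000) = 0.01424 mm
δ_CD = 9580·409/(164·105000) = 0.2275 mm
δ = Σδ_i = 0.3799 mm.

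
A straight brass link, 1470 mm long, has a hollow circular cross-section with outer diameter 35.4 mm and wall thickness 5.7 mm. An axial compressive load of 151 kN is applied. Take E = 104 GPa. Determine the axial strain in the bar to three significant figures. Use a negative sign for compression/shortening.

-0.00273

A = 531.8 mm².
σ = N/A = -283.9 MPa; ε = σ/E = -283.9/104000 = -2.730e-03.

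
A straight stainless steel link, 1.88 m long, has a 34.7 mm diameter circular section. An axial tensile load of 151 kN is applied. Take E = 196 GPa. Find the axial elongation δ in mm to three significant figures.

1.53 mm

A = 945.7 mm².
δ_mech = NL/(AE) = 151000·1880/(945.7·196000) = 1.532 mm.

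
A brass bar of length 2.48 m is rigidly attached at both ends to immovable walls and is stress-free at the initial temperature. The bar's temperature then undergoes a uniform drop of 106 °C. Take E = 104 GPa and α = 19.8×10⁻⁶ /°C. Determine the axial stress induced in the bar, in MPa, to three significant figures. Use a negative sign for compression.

Free thermal expansion αLΔT = 19.8e-6 · 2480 · -106 = -5.205 mm.
The walls impose strain ε = −(-5.205)/2480 = 2.0988e-03; σ = Eε = 104000 · 2.0988e-03 = 218.3 MPa.

218 MPa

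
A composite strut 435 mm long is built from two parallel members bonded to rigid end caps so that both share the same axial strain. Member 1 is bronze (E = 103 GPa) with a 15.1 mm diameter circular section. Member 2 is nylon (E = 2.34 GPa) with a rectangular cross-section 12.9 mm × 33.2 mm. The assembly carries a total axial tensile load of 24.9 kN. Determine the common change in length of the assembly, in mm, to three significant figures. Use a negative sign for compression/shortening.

0.557 mm

A_1 = 179.1 mm².
A_2 = 428.3 mm².
Equal strain + equilibrium ⇒ each member carries load in proportion to AE: A₁E₁ = 18450000 N, A₂E₂ = 1002000 N, ΣAE = 19450000 N.
δ = PL/ΣAE = 24900·435/19450000 = 0.557 mm.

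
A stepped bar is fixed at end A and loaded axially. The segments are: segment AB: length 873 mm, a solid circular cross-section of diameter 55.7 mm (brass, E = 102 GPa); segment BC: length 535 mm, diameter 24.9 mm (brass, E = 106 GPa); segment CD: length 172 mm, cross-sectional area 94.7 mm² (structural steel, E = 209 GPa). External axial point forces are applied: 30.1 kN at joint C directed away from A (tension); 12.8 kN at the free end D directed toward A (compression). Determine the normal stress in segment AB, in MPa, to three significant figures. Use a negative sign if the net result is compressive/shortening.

7.10 MPa

Internal axial forces (sectioning from the free end, tension +): N_CD = -12.8 kN, N_BC = 17.3 kN, N_AB = 17.3 kN.
A_AB = 2437 mm².
σ_AB = N_AB/A_AB = 17300/2437 = 7.1 MPa.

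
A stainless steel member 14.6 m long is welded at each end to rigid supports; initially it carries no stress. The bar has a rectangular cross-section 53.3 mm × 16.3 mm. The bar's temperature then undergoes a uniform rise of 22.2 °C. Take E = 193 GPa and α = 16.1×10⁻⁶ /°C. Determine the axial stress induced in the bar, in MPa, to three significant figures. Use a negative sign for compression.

-69.0 MPa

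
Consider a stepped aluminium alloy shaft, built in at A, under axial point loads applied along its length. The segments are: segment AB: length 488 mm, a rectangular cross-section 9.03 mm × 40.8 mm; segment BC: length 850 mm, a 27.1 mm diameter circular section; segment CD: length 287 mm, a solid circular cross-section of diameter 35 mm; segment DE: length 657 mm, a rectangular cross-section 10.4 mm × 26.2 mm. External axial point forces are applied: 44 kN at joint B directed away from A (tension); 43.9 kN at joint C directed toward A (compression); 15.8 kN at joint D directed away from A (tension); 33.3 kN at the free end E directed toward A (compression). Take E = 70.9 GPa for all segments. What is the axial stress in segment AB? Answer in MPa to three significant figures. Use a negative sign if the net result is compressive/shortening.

Internal axial forces (sectioning from the free end, tension +): N_DE = -33.3 kN, N_CD = -17.5 kN, N_BC = -61.4 kN, N_AB = -17.4 kN.
A_AB = 368.4 mm².
σ_AB = N_AB/A_AB = -17400/368.4 = -47.23 MPa.

-47.2 MPa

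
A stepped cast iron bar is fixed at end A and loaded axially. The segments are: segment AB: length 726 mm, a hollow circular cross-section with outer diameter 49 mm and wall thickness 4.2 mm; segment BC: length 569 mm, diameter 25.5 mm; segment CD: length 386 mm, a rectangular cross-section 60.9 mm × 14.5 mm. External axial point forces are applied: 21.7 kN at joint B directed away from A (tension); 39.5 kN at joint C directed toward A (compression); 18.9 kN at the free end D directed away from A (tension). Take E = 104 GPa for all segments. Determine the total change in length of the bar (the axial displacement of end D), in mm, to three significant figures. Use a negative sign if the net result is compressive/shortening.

-0.128 mm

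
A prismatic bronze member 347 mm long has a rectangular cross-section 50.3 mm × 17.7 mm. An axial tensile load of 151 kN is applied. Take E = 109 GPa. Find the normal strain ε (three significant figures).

0.00156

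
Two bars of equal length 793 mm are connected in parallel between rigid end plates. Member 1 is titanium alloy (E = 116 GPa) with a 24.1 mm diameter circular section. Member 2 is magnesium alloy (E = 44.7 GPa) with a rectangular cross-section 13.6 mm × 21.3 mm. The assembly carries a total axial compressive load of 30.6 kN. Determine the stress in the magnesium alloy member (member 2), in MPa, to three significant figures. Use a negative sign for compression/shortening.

-20.8 MPa

A_1 = 456.2 mm².
A_2 = 289.7 mm².
Equal strain + equilibrium ⇒ each member carries load in proportion to AE: A₁E₁ = 52920000 N, A₂E₂ = 12950000 N, ΣAE = 65860000 N.
σ₂ = P·E₂/ΣAE = -30600·44700/65860000 = -20.77 MPa.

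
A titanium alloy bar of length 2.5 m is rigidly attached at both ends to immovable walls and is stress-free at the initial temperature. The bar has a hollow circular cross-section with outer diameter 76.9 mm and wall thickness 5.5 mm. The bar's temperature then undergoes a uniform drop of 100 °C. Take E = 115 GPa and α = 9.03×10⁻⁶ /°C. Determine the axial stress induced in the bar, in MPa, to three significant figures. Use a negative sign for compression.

Free thermal expansion αLΔT = 9.03e-6 · 2500 · -100 = -2.257 mm.
The walls impose strain ε = −(-2.257)/2500 = 9.0300e-04; σ = Eε = 115000 · 9.0300e-04 = 103.8 MPa.

104 MPa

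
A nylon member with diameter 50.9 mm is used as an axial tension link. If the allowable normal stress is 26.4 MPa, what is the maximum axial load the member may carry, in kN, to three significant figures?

53.7 kN

A = 2035 mm².
P_max = σ_allow · A = 26.4 · 2035 = 53720 N = 53.72 kN.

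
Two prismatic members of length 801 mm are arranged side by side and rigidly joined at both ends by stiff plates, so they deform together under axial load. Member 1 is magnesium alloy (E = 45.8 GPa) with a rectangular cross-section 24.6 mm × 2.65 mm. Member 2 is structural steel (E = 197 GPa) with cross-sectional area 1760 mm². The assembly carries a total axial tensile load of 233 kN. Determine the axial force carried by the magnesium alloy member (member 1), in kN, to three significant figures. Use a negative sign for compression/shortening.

A_1 = 65.19 mm².
Equal strain + equilibrium ⇒ each member carries load in proportion to AE: A₁E₁ = 2986000 N, A₂E₂ = 346700000 N, ΣAE = 349700000 N.
F₁ = P·A₁E₁/ΣAE = 233000·2986000/349700000 = 1989 N.

1.99 kN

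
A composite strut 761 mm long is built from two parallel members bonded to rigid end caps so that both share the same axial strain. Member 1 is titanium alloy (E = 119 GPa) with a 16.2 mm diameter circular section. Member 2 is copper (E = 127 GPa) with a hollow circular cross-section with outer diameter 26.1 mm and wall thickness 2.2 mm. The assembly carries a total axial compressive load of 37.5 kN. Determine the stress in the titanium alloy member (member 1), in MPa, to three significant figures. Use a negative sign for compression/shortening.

A_1 = 206.1 mm².
A_2 = 165.2 mm².
Equal strain + equilibrium ⇒ each member carries load in proportion to AE: A₁E₁ = 24530000 N, A₂E₂ = 20980000 N, ΣAE = 45510000 N.
σ₁ = P·E₁/ΣAE = -37500·119000/45510000 = -98.06 MPa.

-98.1 MPa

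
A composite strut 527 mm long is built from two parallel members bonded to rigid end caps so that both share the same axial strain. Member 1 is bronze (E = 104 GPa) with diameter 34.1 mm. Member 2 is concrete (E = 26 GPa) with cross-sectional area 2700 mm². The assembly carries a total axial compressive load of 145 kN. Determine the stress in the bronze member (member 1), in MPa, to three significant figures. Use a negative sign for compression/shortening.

-91.3 MPa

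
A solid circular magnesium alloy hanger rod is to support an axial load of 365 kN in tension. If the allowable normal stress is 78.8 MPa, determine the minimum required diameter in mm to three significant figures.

Required area A ≥ P/σ_allow = 365000/78.8 = 4632 mm².
For a solid circular section, d ≥ √(4A/π) = 76.8 mm.

76.8 mm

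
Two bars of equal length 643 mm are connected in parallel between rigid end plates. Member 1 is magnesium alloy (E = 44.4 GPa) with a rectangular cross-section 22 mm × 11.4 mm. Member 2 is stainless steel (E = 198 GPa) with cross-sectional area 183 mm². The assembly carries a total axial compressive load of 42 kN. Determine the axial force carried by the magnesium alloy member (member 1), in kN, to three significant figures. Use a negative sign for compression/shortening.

A_1 = 250.8 mm².
Equal strain + equilibrium ⇒ each member carries load in proportion to AE: A₁E₁ = 11140000 N, A₂E₂ = 36230000 N, ΣAE = 47370000 N.
F₁ = P·A₁E₁/ΣAE = -42000·11140000/47370000 = -9873 N.

-9.87 kN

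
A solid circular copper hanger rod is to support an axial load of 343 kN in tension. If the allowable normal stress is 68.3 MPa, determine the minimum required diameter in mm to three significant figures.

Required area A ≥ P/σ_allow = 343000/68.3 = 5022 mm².
For a solid circular section, d ≥ √(4A/π) = 79.96 mm.

80.0 mm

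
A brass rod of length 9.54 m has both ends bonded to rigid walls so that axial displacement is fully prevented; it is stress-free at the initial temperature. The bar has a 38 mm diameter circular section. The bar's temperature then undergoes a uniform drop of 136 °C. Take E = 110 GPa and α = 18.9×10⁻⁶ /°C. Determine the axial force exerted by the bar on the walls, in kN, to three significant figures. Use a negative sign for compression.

321 kN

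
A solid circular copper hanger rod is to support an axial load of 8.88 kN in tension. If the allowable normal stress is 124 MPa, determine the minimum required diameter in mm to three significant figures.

9.55 mm

Required area A ≥ P/σ_allow = 8880/124 = 71.61 mm².
For a solid circular section, d ≥ √(4A/π) = 9.549 mm.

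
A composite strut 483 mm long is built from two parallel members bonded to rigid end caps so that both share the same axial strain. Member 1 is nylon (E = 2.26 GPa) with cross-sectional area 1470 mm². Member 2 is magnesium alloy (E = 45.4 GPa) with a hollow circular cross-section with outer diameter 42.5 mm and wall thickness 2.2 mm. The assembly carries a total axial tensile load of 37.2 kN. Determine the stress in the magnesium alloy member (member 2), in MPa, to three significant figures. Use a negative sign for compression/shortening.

A_2 = 278.5 mm².
Equal strain + equilibrium ⇒ each member carries load in proportion to AE: A₁E₁ = 3322000 N, A₂E₂ = 12650000 N, ΣAE = 15970000 N.
σ₂ = P·E₂/ΣAE = 37200·45400/15970000 = 105.8 MPa.

106 MPa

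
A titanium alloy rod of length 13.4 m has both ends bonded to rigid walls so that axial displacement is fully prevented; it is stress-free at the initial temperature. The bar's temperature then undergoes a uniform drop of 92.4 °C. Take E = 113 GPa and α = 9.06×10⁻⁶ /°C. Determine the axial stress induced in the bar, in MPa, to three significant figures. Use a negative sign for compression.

94.6 MPa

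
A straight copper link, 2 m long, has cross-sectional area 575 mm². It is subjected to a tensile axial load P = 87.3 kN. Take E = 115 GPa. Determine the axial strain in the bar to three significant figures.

0.00132

σ = N/A = 151.8 MPa; ε = σ/E = 151.8/115000 = 1.320e-03.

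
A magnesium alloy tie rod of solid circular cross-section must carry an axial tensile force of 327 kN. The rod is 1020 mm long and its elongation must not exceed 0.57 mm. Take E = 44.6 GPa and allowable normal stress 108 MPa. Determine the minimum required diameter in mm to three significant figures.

Required area A ≥ P/σ_allow = 327000/108 = 3028 mm².
For a solid circular section, d ≥ √(4A/π) = 62.09 mm.
Elongation limit: A ≥ PL/(Eδ_allow) = 327000·1020/(44600·0.57) = 13120 mm² ⇒ d ≥ 129.2 mm.
The elongation limit governs.

129 mm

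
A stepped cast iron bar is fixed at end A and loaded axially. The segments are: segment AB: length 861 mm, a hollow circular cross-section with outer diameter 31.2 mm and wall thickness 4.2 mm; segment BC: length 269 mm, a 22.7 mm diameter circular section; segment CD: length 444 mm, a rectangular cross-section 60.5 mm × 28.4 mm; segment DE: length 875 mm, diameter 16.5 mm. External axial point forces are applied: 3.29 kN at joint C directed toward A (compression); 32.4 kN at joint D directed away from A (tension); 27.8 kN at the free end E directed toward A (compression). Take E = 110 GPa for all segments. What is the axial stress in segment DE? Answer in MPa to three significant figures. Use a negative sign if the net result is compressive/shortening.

-130 MPa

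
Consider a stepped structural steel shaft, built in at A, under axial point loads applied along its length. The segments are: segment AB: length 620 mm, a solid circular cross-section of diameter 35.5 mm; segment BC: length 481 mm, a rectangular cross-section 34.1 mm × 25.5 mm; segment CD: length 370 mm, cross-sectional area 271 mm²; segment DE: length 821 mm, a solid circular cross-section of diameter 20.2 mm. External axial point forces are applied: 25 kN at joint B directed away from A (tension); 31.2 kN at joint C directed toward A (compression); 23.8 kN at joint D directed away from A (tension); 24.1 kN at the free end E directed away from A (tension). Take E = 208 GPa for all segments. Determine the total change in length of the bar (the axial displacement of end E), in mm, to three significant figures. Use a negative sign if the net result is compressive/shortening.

Internal axial forces (sectioning from the free end, tension +): N_DE = 24.1 kN, N_CD = 47.9 kN, N_BC = 16.7 kN, N_AB = 41.7 kN.
A_AB = 989.8 mm².
A_BC = 869.6 mm².
A_DE = 320.5 mm².
δ_AB = 41700·620/(989.8·208000) = 0.1256 mm
δ_BC = 16700·481/(869.6·208000) = 0.04441 mm
δ_CD = 47900·370/(271·208000) = 0.3144 mm
δ_DE = 24100·821/(320.5·208000) = 0.2968 mm
δ = Σδ_i = 0.7812 mm.

0.781 mm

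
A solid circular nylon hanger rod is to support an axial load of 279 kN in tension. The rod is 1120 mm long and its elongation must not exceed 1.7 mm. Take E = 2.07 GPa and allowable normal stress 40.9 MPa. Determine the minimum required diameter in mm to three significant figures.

Required area A ≥ P/σ_allow = 279000/40.9 = 6822 mm².
For a solid circular section, d ≥ √(4A/π) = 93.2 mm.
Elongation limit: A ≥ PL/(Eδ_allow) = 279000·1120/(2070·1.7) = 88800 mm² ⇒ d ≥ 336.2 mm.
The elongation limit governs.

336 mm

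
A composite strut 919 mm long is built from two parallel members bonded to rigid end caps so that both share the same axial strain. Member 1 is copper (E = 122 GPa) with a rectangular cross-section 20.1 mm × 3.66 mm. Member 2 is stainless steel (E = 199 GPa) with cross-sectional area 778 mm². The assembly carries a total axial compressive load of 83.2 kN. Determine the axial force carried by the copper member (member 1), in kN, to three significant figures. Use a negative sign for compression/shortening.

A_1 = 73.57 mm².
Equal strain + equilibrium ⇒ each member carries load in proportion to AE: A₁E₁ = 8975000 N, A₂E₂ = 154800000 N, ΣAE = 163800000 N.
F₁ = P·A₁E₁/ΣAE = -83200·8975000/163800000 = -4559 N.

-4.56 kN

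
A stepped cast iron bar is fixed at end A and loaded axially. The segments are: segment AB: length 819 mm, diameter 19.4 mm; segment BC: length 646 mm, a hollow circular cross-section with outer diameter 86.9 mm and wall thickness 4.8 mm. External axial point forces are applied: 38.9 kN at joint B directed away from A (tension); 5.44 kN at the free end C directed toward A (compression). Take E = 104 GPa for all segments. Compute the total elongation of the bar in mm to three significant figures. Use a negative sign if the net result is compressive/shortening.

Internal axial forces (sectioning from the free end, tension +): N_BC = -5.44 kN, N_AB = 33.46 kN.
A_AB = 295.6 mm².
A_BC = 1238 mm².
δ_AB = 33460·819/(295.6·104000) = 0.8914 mm
δ_BC = -5440·646/(1238·104000) = -0.02729 mm
δ = Σδ_i = 0.8641 mm.

0.864 mm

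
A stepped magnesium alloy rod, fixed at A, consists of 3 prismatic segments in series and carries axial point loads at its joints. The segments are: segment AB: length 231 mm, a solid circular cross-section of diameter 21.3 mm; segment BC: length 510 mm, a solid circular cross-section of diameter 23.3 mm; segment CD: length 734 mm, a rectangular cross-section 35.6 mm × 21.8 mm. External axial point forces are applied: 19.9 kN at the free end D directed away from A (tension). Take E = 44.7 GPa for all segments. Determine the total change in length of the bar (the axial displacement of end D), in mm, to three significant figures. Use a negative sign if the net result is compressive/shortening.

1.24 mm

Internal axial forces (sectioning from the free end, tension +): N_CD = 19.9 kN, N_BC = 19.9 kN, N_AB = 19.9 kN.
A_AB = 356.3 mm².
A_BC = 426.4 mm².
A_CD = 776.1 mm².
δ_AB = 19900·231/(356.3·44700) = 0.2886 mm
δ_BC = 19900·510/(426.4·44700) = 0.5325 mm
δ_CD = 19900·734/(776.1·44700) = 0.4211 mm
δ = Σδ_i = 1.242 mm.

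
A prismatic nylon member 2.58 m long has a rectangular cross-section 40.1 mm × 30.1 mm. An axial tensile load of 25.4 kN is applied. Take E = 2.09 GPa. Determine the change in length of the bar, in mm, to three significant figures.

A = 1207 mm².
δ_mech = NL/(AE) = 25400·2580/(1207·2090) = 25.98 mm.

26.0 mm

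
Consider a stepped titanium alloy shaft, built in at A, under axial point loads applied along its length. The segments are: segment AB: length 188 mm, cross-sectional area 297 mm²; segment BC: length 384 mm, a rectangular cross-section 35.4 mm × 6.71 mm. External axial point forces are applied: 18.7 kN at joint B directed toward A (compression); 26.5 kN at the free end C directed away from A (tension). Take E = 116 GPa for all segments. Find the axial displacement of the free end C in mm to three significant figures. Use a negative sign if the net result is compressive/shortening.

Internal axial forces (sectioning from the free end, tension +): N_BC = 26.5 kN, N_AB = 7.8 kN.
A_BC = 237.5 mm².
δ_AB = 7800·188/(297·116000) = 0.04256 mm
δ_BC = 26500·384/(237.5·116000) = 0.3693 mm
δ = Σδ_i = 0.4119 mm.

0.412 mm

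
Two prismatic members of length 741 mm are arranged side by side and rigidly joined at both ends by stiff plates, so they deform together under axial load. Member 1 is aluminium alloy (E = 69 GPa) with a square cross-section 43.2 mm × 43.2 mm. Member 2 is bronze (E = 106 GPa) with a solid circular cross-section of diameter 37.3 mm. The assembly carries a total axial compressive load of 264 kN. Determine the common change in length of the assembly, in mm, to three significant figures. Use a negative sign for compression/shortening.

A_1 = 1866 mm².
A_2 = 1093 mm².
Equal strain + equilibrium ⇒ each member carries load in proportion to AE: A₁E₁ = 128800000 N, A₂E₂ = 115800000 N, ΣAE = 244600000 N.
δ = PL/ΣAE = -264000·741/244600000 = -0.7998 mm.

-0.800 mm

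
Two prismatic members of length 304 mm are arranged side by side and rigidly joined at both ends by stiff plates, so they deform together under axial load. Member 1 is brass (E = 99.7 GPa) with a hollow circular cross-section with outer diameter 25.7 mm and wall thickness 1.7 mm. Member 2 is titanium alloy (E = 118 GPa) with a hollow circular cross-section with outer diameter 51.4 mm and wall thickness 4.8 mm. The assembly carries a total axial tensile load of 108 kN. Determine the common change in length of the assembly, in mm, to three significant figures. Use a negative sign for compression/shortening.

0.343 mm

A_1 = 128.2 mm².
A_2 = 702.7 mm².
Equal strain + equilibrium ⇒ each member carries load in proportion to AE: A₁E₁ = 12780000 N, A₂E₂ = 82920000 N, ΣAE = 95700000 N.
δ = PL/ΣAE = 108000·304/95700000 = 0.3431 mm.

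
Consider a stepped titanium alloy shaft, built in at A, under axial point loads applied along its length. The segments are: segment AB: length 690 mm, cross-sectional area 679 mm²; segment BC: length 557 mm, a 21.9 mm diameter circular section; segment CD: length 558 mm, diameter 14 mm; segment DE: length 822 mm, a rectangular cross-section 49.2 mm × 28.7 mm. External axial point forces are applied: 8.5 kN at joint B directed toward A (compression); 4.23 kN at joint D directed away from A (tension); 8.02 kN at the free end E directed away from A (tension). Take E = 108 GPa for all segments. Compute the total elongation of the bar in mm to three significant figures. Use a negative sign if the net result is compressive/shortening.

Internal axial forces (sectioning from the free end, tension +): N_DE = 8.02 kN, N_CD = 12.25 kN, N_BC = 12.25 kN, N_AB = 3.75 kN.
A_BC = 376.7 mm².
A_CD = 153.9 mm².
A_DE = 1412 mm².
δ_AB = 3750·690/(679·108000) = 0.03528 mm
δ_BC = 12250·557/(376.7·108000) = 0.1677 mm
δ_CD = 12250·558/(153.9·108000) = 0.4112 mm
δ_DE = 8020·822/(1412·108000) = 0.04323 mm
δ = Σδ_i = 0.6574 mm.

0.657 mm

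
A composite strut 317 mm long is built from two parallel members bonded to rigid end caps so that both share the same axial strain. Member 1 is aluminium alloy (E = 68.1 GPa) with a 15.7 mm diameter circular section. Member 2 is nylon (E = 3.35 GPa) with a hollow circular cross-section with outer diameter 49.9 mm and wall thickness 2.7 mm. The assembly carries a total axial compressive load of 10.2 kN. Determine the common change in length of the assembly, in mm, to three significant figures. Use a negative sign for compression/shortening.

-0.223 mm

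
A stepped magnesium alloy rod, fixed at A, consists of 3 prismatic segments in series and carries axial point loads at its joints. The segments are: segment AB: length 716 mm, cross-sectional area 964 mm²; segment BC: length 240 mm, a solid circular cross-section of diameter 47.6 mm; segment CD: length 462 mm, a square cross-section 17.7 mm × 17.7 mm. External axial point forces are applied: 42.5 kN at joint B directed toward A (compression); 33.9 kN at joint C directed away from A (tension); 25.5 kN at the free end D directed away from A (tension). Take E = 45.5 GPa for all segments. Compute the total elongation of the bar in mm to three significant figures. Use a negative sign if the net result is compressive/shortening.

1.28 mm

Internal axial forces (sectioning from the free end, tension +): N_CD = 25.5 kN, N_BC = 59.4 kN, N_AB = 16.9 kN.
A_BC = 1780 mm².
A_CD = 313.3 mm².
δ_AB = 16900·716/(964·45500) = 0.2759 mm
δ_BC = 59400·240/(1780·45500) = 0.1761 mm
δ_CD = 25500·462/(313.3·45500) = 0.8265 mm
δ = Σδ_i = 1.278 mm.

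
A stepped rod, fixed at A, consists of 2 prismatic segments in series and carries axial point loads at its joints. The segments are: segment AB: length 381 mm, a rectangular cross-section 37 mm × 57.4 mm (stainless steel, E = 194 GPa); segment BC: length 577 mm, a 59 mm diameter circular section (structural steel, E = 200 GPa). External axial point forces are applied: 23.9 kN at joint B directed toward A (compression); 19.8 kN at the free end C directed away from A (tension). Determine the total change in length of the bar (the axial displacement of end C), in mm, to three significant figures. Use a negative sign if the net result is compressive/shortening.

Internal axial forces (sectioning from the free end, tension +): N_BC = 19.8 kN, N_AB = -4.1 kN.
A_AB = 2124 mm².
A_BC = 2734 mm².
δ_AB = -4100·381/(2124·194000) = -0.003791 mm
δ_BC = 19800·577/(2734·200000) = 0.02089 mm
δ = Σδ_i = 0.0171 mm.

0.0171 mm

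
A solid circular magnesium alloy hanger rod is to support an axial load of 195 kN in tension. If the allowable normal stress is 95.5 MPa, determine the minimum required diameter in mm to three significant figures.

51.0 mm

Required area A ≥ P/σ_allow = 195000/95.5 = 2042 mm².
For a solid circular section, d ≥ √(4A/π) = 50.99 mm.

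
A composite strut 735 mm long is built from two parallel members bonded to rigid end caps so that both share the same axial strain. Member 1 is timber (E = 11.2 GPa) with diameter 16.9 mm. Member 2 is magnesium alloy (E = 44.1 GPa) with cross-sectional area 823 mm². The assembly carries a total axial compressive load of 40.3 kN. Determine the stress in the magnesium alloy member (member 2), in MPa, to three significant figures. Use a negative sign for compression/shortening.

-45.8 MPa

A_1 = 224.3 mm².
Equal strain + equilibrium ⇒ each member carries load in proportion to AE: A₁E₁ = 2512000 N, A₂E₂ = 36290000 N, ΣAE = 38810000 N.
σ₂ = P·E₂/ΣAE = -40300·44100/38810000 = -45.8 MPa.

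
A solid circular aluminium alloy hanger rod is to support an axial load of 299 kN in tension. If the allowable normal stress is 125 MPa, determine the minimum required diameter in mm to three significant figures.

55.2 mm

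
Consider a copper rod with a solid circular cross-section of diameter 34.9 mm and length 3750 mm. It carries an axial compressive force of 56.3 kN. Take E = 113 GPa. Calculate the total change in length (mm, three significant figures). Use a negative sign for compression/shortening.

-1.95 mm

A = 956.6 mm².
δ_mech = NL/(AE) = -56300·3750/(956.6·113000) = -1.953 mm.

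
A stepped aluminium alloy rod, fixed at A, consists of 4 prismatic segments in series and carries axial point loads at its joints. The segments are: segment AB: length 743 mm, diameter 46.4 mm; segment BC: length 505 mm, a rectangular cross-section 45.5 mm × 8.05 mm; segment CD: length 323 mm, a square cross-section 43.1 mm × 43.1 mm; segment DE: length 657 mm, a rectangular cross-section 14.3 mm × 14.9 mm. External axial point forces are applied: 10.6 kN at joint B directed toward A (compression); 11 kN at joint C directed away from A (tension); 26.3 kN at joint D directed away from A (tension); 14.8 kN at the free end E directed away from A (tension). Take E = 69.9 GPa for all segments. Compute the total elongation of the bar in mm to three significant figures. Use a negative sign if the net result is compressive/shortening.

2.04 mm

Internal axial forces (sectioning from the free end, tension +): N_DE = 14.8 kN, N_CD = 41.1 kN, N_BC = 52.1 kN, N_AB = 41.5 kN.
A_AB = 1691 mm².
A_BC = 366.3 mm².
A_CD = 1858 mm².
A_DE = 213.1 mm².
δ_AB = 41500·743/(1691·69900) = 0.2609 mm
δ_BC = 52100·505/(366.3·69900) = 1.028 mm
δ_CD = 41100·323/(1858·69900) = 0.1022 mm
δ_DE = 14800·657/(213.1·69900) = 0.6529 mm
δ = Σδ_i = 2.044 mm.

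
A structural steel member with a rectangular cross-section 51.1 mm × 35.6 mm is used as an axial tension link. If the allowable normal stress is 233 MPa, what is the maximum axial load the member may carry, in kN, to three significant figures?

A = 1819 mm².
P_max = σ_allow · A = 233 · 1819 = 423900 N = 423.9 kN.

424 kN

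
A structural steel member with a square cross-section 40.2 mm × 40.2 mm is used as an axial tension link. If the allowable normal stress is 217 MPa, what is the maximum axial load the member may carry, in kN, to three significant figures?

351 kN

A = 1616 mm².
P_max = σ_allow · A = 217 · 1616 = 350700 N = 350.7 kN.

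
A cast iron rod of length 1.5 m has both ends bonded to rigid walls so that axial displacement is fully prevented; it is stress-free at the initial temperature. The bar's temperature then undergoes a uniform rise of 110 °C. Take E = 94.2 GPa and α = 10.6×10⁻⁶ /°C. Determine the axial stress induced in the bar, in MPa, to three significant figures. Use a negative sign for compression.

-110 MPa

Free thermal expansion αLΔT = 10.6e-6 · 1500 · 110 = 1.749 mm.
The walls impose strain ε = −(1.749)/1500 = -1.1660e-03; σ = Eε = 94200 · -1.1660e-03 = -109.8 MPa.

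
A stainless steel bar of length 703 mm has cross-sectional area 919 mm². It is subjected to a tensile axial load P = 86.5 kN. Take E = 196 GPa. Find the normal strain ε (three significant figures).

σ = N/A = 94.12 MPa; ε = σ/E = 94.12/196000 = 4.802e-04.

4.80e-04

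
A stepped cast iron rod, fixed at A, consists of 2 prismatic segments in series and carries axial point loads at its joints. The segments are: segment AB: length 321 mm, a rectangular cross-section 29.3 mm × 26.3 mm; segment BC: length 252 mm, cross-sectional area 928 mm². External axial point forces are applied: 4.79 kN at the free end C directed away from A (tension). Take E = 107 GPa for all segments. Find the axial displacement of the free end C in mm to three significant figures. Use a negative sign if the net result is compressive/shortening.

0.0308 mm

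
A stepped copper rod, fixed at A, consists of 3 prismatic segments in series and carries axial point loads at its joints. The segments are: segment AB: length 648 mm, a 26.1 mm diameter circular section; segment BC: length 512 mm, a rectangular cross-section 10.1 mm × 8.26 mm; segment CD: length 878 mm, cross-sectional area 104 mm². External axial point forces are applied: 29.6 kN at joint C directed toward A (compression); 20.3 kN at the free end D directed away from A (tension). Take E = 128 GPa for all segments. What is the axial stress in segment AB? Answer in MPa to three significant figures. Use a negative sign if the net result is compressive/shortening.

Internal axial forces (sectioning from the free end, tension +): N_CD = 20.3 kN, N_BC = -9.3 kN, N_AB = -9.3 kN.
A_AB = 535 mm².
σ_AB = N_AB/A_AB = -9300/535 = -17.38 MPa.

-17.4 MPa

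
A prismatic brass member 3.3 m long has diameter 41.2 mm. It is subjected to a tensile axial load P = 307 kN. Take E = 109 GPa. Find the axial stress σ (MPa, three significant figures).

230 MPa

A = 1333 mm².
σ = N/A = 307000/1333 = 230.3 MPa.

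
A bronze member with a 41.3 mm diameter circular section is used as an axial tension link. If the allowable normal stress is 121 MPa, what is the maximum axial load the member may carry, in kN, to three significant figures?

162 kN

A = 1340 mm².
P_max = σ_allow · A = 121 · 1340 = 162100 N = 162.1 kN.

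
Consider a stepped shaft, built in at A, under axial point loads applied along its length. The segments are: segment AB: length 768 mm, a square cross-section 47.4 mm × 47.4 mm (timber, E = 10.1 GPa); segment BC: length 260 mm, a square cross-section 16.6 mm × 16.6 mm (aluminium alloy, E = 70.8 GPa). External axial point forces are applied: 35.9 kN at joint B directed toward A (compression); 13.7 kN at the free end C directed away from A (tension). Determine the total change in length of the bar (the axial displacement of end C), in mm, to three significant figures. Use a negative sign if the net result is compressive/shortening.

-0.569 mm

Internal axial forces (sectioning from the free end, tension +): N_BC = 13.7 kN, N_AB = -22.2 kN.
A_AB = 2247 mm².
A_BC = 275.6 mm².
δ_AB = -22200·768/(2247·10100) = -0.7513 mm
δ_BC = 13700·260/(275.6·70800) = 0.1826 mm
δ = Σδ_i = -0.5688 mm.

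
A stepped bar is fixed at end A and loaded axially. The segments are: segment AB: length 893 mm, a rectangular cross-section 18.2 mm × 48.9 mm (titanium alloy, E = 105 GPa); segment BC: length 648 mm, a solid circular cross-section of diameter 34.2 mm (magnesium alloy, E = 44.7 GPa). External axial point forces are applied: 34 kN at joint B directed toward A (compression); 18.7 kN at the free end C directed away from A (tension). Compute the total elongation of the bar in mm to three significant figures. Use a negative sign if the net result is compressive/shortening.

0.149 mm

Internal axial forces (sectioning from the free end, tension +): N_BC = 18.7 kN, N_AB = -15.3 kN.
A_AB = 890 mm².
A_BC = 918.6 mm².
δ_AB = -15300·893/(890·105000) = -0.1462 mm
δ_BC = 18700·648/(918.6·44700) = 0.2951 mm
δ = Σδ_i = 0.1489 mm.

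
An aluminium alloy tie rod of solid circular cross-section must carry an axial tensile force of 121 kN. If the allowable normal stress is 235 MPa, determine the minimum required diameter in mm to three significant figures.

Required area A ≥ P/σ_allow = 121000/235 = 514.9 mm².
For a solid circular section, d ≥ √(4A/π) = 25.6 mm.

25.6 mm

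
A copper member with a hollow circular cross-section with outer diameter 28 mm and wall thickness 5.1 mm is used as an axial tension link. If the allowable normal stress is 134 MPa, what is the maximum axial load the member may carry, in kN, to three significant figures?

49.2 kN

A = 366.9 mm².
P_max = σ_allow · A = 134 · 366.9 = 49170 N = 49.17 kN.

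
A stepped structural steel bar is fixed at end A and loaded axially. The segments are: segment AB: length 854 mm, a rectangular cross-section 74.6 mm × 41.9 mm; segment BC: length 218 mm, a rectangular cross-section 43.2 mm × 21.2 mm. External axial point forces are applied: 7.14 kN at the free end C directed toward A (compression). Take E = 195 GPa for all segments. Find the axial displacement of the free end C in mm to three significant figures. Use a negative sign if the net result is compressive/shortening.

-0.0187 mm

Internal axial forces (sectioning from the free end, tension +): N_BC = -7.14 kN, N_AB = -7.14 kN.
A_AB = 3126 mm².
A_BC = 915.8 mm².
δ_AB = -7140·854/(3126·195000) = -0.01 mm
δ_BC = -7140·218/(915.8·195000) = -0.008716 mm
δ = Σδ_i = -0.01872 mm.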